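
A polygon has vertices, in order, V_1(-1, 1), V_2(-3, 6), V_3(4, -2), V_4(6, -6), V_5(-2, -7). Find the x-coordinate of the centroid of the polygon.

Apply the shoelace (surveyor's) formula. First the cross-terms c_i = x_i·y_{i+1} − x_{i+1}·y_i:
  -3, -18, -12, -54, -9  ⇒  2A = -96, A = -48.
Then Σ (x_i + x_{i+1})·c_i = -315, so x̄ = -315 / (6·(-48)) = 1.09375.

1.09375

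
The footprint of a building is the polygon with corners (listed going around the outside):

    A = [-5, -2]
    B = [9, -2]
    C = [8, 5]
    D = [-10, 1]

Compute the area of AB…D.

86

Apply Gauss's area formula: 2A = Σ (x_i·y_{i+1} − x_{i+1}·y_i), indices taken mod 4.
A→B: (-5)(-2) − (9)(-2) = 28
B→C: (9)(5) − (8)(-2) = 61
C→D: (8)(1) − (-10)(5) = 58
D→A: (-10)(-2) − (-5)(1) = 25
Σ = 172
Area = |Σ|/2 = 86.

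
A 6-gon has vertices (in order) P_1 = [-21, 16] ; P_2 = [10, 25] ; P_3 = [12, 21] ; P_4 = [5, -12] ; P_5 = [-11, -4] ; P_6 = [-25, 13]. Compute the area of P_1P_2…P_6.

773

Apply the shoelace formula: 2A = Σ (x_i·y_{i+1} − x_{i+1}·y_i), indices taken mod 6.
Σ = (-685) + (-90) + (-249) + (-152) + (-243) + (-127) = -1546
Area = |Σ|/2 = 773.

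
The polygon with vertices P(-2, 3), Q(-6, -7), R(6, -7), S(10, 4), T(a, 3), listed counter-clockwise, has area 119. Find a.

8

Write out the shoelace sum; only the two edges meeting at T involve a:
2·Area = [(10·3 − a·4) + (a·3 − (-2)·3)] + 210
       = -1·a + 246 = 238
⇒ a = 8.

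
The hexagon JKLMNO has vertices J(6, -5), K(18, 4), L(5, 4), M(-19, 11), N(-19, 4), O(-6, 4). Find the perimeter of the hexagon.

88

|JK| = √((12)² + (9)²) = √225 = 15
|KL| = √((-13)² + (0)²) = √169 = 13
|LM| = √((-24)² + (7)²) = √625 = 25
|MN| = √((0)² + (-7)²) = √49 = 7
|NO| = √((13)² + (0)²) = √169 = 13
|OJ| = √((12)² + (-9)²) = √225 = 15
Perimeter = 15 + 13 + 25 + 7 + 13 + 15 = 88.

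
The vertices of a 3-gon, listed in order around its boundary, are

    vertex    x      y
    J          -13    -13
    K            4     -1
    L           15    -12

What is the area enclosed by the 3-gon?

Σ = (65) + (-33) + (-351) = -319
Area = |Σ|/2 = 159.5.

159.5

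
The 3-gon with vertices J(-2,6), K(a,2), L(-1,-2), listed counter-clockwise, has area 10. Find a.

The doubled signed area Σ (x_i y_{i+1} − x_{i+1} y_i) is linear in a.
With a=0 it equals -12; the coefficient of a is -8 (from the two edges through K).
So -8·a + -12 = 2·10 = 20 ⇒ a = -4.

-4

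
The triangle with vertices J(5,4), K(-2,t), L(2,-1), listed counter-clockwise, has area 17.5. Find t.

4

The doubled signed area Σ (x_i y_{i+1} − x_{i+1} y_i) is linear in t.
With t=0 it equals 23; the coefficient of t is 3 (from the two edges through K).
So 3·t + 23 = 2·17.5 = 35 ⇒ t = 4.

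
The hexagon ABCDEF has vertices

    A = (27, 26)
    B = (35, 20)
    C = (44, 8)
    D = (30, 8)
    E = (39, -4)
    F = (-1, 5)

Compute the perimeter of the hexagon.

|AB| = √((8)² + (-6)²) = √100 = 10
|BC| = √((9)² + (-12)²) = √225 = 15
|CD| = √((-14)² + (0)²) = √196 = 14
|DE| = √((9)² + (-12)²) = √225 = 15
|EF| = √((-40)² + (9)²) = √1681 = 41
|FA| = √((28)² + (21)²) = √1225 = 35
Perimeter = 10 + 15 + 14 + 15 + 41 + 35 = 130.

130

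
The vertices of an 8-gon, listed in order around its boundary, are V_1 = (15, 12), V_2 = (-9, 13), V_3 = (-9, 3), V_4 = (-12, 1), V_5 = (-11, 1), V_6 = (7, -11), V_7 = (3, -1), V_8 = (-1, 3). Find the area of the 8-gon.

255

Cross-terms: 303, 90, 27, -1, 114, 26, 8, -57  ⇒  Σ = 510
Area = |Σ|/2 = 255.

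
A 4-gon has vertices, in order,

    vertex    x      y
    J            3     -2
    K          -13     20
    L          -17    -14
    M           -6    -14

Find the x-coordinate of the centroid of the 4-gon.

Apply the surveyor's formula. First the cross-terms c_i = x_i·y_{i+1} − x_{i+1}·y_i:
  34, 522, 154, 54  ⇒  2A = 764, A = 382.
Then Σ (x_i + x_{i+1})·c_i = -19704, so x̄ = -19704 / (6·382) = -1642/191.

-1642/191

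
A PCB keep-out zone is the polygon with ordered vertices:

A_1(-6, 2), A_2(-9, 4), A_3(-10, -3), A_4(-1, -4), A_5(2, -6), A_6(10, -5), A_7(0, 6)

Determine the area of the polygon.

Apply the surveyor's formula: 2A = Σ (x_i·y_{i+1} − x_{i+1}·y_i), indices taken mod 7.
A_1→A_2: (-6)(4) − (-9)(2) = -6
A_2→A_3: (-9)(-3) − (-10)(4) = 67
A_3→A_4: (-10)(-4) − (-1)(-3) = 37
A_4→A_5: (-1)(-6) − (2)(-4) = 14
A_5→A_6: (2)(-5) − (10)(-6) = 50
A_6→A_7: (10)(6) − (0)(-5) = 60
A_7→A_1: (0)(2) − (-6)(6) = 36
Σ = 258
Area = |Σ|/2 = 129.

129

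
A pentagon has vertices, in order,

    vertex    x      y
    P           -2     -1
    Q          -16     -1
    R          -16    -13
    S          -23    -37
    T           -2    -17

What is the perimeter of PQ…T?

96

|PQ| = √((-14)² + (0)²) = √196 = 14
|QR| = √((0)² + (-12)²) = √144 = 12
|RS| = √((-7)² + (-24)²) = √625 = 25
|ST| = √((21)² + (20)²) = √841 = 29
|TP| = √((0)² + (16)²) = √256 = 16
Perimeter = 14 + 12 + 25 + 29 + 16 = 96.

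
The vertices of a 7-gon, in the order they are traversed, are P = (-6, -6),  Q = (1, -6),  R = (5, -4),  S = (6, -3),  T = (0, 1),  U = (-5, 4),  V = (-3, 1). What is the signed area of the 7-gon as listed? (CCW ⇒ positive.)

Apply Gauss's area formula: 2A = Σ (x_i·y_{i+1} − x_{i+1}·y_i), indices taken mod 7.
Σ = (42) + (26) + (9) + (6) + (5) + (7) + (24) = 119
Signed area = Σ/2 = 59.5 (positive ⇒ counter-clockwise traversal).

59.5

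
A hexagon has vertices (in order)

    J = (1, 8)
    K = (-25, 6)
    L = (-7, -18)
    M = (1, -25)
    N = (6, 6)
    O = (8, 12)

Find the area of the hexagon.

Apply the shoelace formula: 2A = Σ (x_i·y_{i+1} − x_{i+1}·y_i), indices taken mod 6.
Σ = (206) + (492) + (193) + (156) + (24) + (52) = 1123
Area = |Σ|/2 = 561.5.

561.5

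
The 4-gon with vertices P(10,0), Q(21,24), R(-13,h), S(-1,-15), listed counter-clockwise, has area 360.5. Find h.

Write out the shoelace sum; only the two edges meeting at R involve h:
2·Area = [(21·h − (-13)·24) + ((-13)·(-15) − (-1)·h)] + 390
       = 22·h + 897 = 721
⇒ h = -8.

-8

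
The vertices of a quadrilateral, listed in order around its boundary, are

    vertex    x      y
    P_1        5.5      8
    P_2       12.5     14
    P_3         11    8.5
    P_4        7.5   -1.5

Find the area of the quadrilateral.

41.375

Apply the shoelace formula: 2A = Σ (x_i·y_{i+1} − x_{i+1}·y_i), indices taken mod 4.
Cross-terms: -23, -47.75, -80.25, 68.25  ⇒  Σ = -82.75
Area = |Σ|/2 = 41.375.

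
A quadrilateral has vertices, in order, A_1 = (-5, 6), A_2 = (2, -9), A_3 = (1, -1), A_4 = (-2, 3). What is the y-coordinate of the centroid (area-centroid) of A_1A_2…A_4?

-35/33

Apply the surveyor's formula. First the cross-terms c_i = x_i·y_{i+1} − x_{i+1}·y_i:
  33, 7, 1, 3  ⇒  2A = 44, A = 22.
Then Σ (y_i + y_{i+1})·c_i = -140, so ȳ = -140 / (6·22) = -35/33.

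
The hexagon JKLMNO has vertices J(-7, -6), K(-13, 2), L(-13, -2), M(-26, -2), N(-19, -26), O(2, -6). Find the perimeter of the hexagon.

90

|JK| = √((-6)² + (8)²) = √100 = 10
|KL| = √((0)² + (-4)²) = √16 = 4
|LM| = √((-13)² + (0)²) = √169 = 13
|MN| = √((7)² + (-24)²) = √625 = 25
|NO| = √((21)² + (20)²) = √841 = 29
|OJ| = √((-9)² + (0)²) = √81 = 9
Perimeter = 10 + 4 + 13 + 25 + 29 + 9 = 90.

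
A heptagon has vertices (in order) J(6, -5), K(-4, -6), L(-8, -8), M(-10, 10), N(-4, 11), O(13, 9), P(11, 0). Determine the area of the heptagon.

317.5

Σ = (-56) + (-16) + (-160) + (-70) + (-179) + (-99) + (-55) = -635
Area = |Σ|/2 = 317.5.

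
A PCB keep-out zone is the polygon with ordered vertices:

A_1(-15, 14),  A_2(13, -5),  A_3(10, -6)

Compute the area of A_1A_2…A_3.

42.5

Apply Gauss's area formula: 2A = Σ (x_i·y_{i+1} − x_{i+1}·y_i), indices taken mod 3.
Cross-terms: -107, -28, 50  ⇒  Σ = -85
Area = |Σ|/2 = 42.5.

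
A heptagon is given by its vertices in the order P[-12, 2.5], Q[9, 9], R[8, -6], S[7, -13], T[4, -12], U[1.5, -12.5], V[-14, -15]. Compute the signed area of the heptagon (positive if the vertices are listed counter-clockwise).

-397.5

Apply the surveyor's formula: 2A = Σ (x_i·y_{i+1} − x_{i+1}·y_i), indices taken mod 7.
P→Q: (-12)(9) − (9)(2.5) = -130.5
Q→R: (9)(-6) − (8)(9) = -126
R→S: (8)(-13) − (7)(-6) = -62
S→T: (7)(-12) − (4)(-13) = -32
T→U: (4)(-12.5) − (1.5)(-12) = -32
U→V: (1.5)(-15) − (-14)(-12.5) = -197.5
V→P: (-14)(2.5) − (-12)(-15) = -215
Σ = -795
Signed area = Σ/2 = -397.5 (negative ⇒ clockwise traversal).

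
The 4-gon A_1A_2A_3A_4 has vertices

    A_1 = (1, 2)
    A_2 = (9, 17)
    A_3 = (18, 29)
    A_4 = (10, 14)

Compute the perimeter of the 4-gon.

|A_1A_2| = √((8)² + (15)²) = √289 = 17
|A_2A_3| = √((9)² + (12)²) = √225 = 15
|A_3A_4| = √((-8)² + (-15)²) = √289 = 17
|A_4A_1| = √((-9)² + (-12)²) = √225 = 15
Perimeter = 17 + 15 + 17 + 15 = 64.

64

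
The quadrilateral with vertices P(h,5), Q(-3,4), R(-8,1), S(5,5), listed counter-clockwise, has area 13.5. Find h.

-3

The doubled signed area Σ (x_i y_{i+1} − x_{i+1} y_i) is linear in h.
With h=0 it equals 24; the coefficient of h is -1 (from the two edges through P).
So -1·h + 24 = 2·13.5 = 27 ⇒ h = -3.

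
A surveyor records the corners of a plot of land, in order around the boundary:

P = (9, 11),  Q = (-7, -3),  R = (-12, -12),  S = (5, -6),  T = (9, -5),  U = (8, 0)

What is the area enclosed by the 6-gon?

193.5

Apply the shoelace (surveyor's) formula: 2A = Σ (x_i·y_{i+1} − x_{i+1}·y_i), indices taken mod 6.
Σ = (50) + (48) + (132) + (29) + (40) + (88) = 387
Area = |Σ|/2 = 193.5.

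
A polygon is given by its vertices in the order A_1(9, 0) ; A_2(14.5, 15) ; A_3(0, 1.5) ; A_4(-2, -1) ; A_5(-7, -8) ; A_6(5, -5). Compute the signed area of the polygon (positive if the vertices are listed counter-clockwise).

144.375

Apply the shoelace (surveyor's) formula: 2A = Σ (x_i·y_{i+1} − x_{i+1}·y_i), indices taken mod 6.
Σ = (135) + (21.75) + (3) + (9) + (75) + (45) = 288.75
Signed area = Σ/2 = 144.375 (positive ⇒ counter-clockwise traversal).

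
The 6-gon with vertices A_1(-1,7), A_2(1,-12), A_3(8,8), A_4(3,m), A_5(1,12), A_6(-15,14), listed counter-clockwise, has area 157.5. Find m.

The doubled signed area Σ (x_i y_{i+1} − x_{i+1} y_i) is linear in m.
With m=0 it equals 224; the coefficient of m is 7 (from the two edges through A_4).
So 7·m + 224 = 2·157.5 = 315 ⇒ m = 13.

13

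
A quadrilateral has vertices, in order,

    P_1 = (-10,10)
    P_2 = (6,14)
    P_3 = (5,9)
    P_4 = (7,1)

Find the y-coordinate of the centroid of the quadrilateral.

Apply the shoelace (surveyor's) formula. First the cross-terms c_i = x_i·y_{i+1} − x_{i+1}·y_i:
  -200, -16, -58, 80  ⇒  2A = -194, A = -97.
Then Σ (y_i + y_{i+1})·c_i = -4868, so ȳ = -4868 / (6·(-97)) = 2434/291.

2434/291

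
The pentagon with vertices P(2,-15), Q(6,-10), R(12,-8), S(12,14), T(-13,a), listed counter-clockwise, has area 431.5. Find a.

8

Write out the shoelace sum; only the two edges meeting at T involve a:
2·Area = [(12·a − (-13)·14) + ((-13)·(-15) − 2·a)] + 406
       = 10·a + 783 = 863
⇒ a = 8.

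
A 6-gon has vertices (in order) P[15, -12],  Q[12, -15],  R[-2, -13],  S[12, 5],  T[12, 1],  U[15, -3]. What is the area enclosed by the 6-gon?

Apply Gauss's area formula: 2A = Σ (x_i·y_{i+1} − x_{i+1}·y_i), indices taken mod 6.
Σ = (-81) + (-186) + (146) + (-48) + (-51) + (-135) = -355
Area = |Σ|/2 = 177.5.

177.5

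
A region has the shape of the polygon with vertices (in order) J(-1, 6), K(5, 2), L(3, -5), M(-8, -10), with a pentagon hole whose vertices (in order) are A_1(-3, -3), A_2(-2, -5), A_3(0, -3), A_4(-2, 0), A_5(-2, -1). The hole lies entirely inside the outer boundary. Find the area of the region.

88.5

Outer boundary:
Apply Gauss's area formula: 2A = Σ (x_i·y_{i+1} − x_{i+1}·y_i), indices taken mod 4.
Cross-terms: -32, -31, -70, -58  ⇒  Σ = -191
Area = |Σ|/2 = 95.5.
Hole:
Apply Gauss's area formula: 2A = Σ (x_i·y_{i+1} − x_{i+1}·y_i), indices taken mod 5.
A_1→A_2: (-3)(-5) − (-2)(-3) = 9
A_2→A_3: (-2)(-3) − (0)(-5) = 6
A_3→A_4: (0)(0) − (-2)(-3) = -6
A_4→A_5: (-2)(-1) − (-2)(0) = 2
A_5→A_1: (-2)(-3) − (-3)(-1) = 3
Σ = 14
Area = |Σ|/2 = 7.
Net area = 95.5 − 7 = 88.5.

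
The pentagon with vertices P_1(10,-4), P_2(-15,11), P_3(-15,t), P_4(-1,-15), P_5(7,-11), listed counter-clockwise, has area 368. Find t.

The doubled signed area Σ (x_i y_{i+1} − x_{i+1} y_i) is linear in t.
With t=0 it equals 638; the coefficient of t is -14 (from the two edges through P_3).
So -14·t + 638 = 2·368 = 736 ⇒ t = -7.

-7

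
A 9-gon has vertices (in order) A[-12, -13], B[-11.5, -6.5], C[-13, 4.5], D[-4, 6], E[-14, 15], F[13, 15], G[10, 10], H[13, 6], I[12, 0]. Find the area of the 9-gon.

483.375

Apply Gauss's area formula: 2A = Σ (x_i·y_{i+1} − x_{i+1}·y_i), indices taken mod 9.
A→B: (-12)(-6.5) − (-11.5)(-13) = -71.5
B→C: (-11.5)(4.5) − (-13)(-6.5) = -136.25
C→D: (-13)(6) − (-4)(4.5) = -60
D→E: (-4)(15) − (-14)(6) = 24
E→F: (-14)(15) − (13)(15) = -405
F→G: (13)(10) − (10)(15) = -20
G→H: (10)(6) − (13)(10) = -70
H→I: (13)(0) − (12)(6) = -72
I→A: (12)(-13) − (-12)(0) = -156
Σ = -966.75
Area = |Σ|/2 = 483.375.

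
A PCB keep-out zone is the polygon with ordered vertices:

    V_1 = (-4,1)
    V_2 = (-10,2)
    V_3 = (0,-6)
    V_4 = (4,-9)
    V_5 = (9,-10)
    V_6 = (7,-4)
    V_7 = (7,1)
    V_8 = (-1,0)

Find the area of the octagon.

98

Apply Gauss's area formula: 2A = Σ (x_i·y_{i+1} − x_{i+1}·y_i), indices taken mod 8.
Cross-terms: 2, 60, 24, 41, 34, 35, 1, -1  ⇒  Σ = 196
Area = |Σ|/2 = 98.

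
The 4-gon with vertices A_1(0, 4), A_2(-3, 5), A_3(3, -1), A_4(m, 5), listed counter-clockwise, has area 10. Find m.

1

The doubled signed area Σ (x_i y_{i+1} − x_{i+1} y_i) is linear in m.
With m=0 it equals 15; the coefficient of m is 5 (from the two edges through A_4).
So 5·m + 15 = 2·10 = 20 ⇒ m = 1.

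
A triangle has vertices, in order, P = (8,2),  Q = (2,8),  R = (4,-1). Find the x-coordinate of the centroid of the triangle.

14/3

Apply Gauss's area formula. First the cross-terms c_i = x_i·y_{i+1} − x_{i+1}·y_i:
  60, -34, 16  ⇒  2A = 42, A = 21.
Then Σ (x_i + x_{i+1})·c_i = 588, so x̄ = 588 / (6·21) = 14/3.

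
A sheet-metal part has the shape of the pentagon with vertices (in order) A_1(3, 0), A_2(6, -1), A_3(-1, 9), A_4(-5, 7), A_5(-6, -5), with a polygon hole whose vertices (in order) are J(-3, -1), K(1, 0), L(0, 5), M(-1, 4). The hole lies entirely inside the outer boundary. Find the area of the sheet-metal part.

Outer boundary:
A_1→A_2: (3)(-1) − (6)(0) = -3
A_2→A_3: (6)(9) − (-1)(-1) = 53
A_3→A_4: (-1)(7) − (-5)(9) = 38
A_4→A_5: (-5)(-5) − (-6)(7) = 67
A_5→A_1: (-6)(0) − (3)(-5) = 15
Σ = 170
Area = |Σ|/2 = 85.
Hole:
Σ = (1) + (5) + (5) + (13) = 24
Area = |Σ|/2 = 12.
Net area = 85 − 12 = 73.

73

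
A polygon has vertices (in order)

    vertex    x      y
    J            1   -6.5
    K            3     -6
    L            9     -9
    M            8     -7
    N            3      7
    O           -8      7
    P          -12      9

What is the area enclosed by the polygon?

142.25

J→K: (1)(-6) − (3)(-6.5) = 13.5
K→L: (3)(-9) − (9)(-6) = 27
L→M: (9)(-7) − (8)(-9) = 9
M→N: (8)(7) − (3)(-7) = 77
N→O: (3)(7) − (-8)(7) = 77
O→P: (-8)(9) − (-12)(7) = 12
P→J: (-12)(-6.5) − (1)(9) = 69
Σ = 284.5
Area = |Σ|/2 = 142.25.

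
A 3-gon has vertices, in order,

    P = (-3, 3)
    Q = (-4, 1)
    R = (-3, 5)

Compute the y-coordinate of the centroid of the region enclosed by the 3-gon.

Apply Gauss's area formula. First the cross-terms c_i = x_i·y_{i+1} − x_{i+1}·y_i:
  9, -17, 6  ⇒  2A = -2, A = -1.
Then Σ (y_i + y_{i+1})·c_i = -18, so ȳ = -18 / (6·(-1)) = 3.

3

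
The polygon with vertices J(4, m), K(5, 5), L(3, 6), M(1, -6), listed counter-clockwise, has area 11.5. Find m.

The doubled signed area Σ (x_i y_{i+1} − x_{i+1} y_i) is linear in m.
With m=0 it equals 35; the coefficient of m is -4 (from the two edges through J).
So -4·m + 35 = 2·11.5 = 23 ⇒ m = 3.

3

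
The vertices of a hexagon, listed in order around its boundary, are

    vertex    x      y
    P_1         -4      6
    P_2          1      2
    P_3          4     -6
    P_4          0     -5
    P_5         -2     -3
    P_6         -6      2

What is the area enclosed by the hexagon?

54

Apply the shoelace (surveyor's) formula: 2A = Σ (x_i·y_{i+1} − x_{i+1}·y_i), indices taken mod 6.
Σ = (-14) + (-14) + (-20) + (-10) + (-22) + (-28) = -108
Area = |Σ|/2 = 54.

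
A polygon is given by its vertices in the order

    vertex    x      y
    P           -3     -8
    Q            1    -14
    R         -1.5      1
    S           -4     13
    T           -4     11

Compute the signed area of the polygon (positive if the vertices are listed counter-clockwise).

P→Q: (-3)(-14) − (1)(-8) = 50
Q→R: (1)(1) − (-1.5)(-14) = -20
R→S: (-1.5)(13) − (-4)(1) = -15.5
S→T: (-4)(11) − (-4)(13) = 8
T→P: (-4)(-8) − (-3)(11) = 65
Σ = 87.5
Signed area = Σ/2 = 43.75 (positive ⇒ counter-clockwise traversal).

43.75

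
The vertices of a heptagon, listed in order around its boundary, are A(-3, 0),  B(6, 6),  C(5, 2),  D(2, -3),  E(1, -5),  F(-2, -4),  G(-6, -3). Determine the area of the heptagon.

51.5

Apply Gauss's area formula: 2A = Σ (x_i·y_{i+1} − x_{i+1}·y_i), indices taken mod 7.
Cross-terms: -18, -18, -19, -7, -14, -18, -9  ⇒  Σ = -103
Area = |Σ|/2 = 51.5.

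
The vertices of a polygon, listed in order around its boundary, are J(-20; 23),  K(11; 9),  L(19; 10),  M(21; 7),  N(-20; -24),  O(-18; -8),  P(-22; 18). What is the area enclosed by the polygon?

Σ = (-433) + (-61) + (-77) + (-364) + (-272) + (-500) + (-146) = -1853
Area = |Σ|/2 = 926.5.

926.5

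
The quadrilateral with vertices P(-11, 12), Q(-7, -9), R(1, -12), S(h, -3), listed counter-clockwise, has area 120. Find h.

The doubled signed area Σ (x_i y_{i+1} − x_{i+1} y_i) is linear in h.
With h=0 it equals 240; the coefficient of h is 24 (from the two edges through S).
So 24·h + 240 = 2·120 = 240 ⇒ h = 0.

0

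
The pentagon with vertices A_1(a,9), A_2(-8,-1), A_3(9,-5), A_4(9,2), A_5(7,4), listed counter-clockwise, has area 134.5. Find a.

Write out the shoelace sum; only the two edges meeting at A_1 involve a:
2·Area = [(7·9 − a·4) + (a·(-1) − (-8)·9)] + 134
       = -5·a + 269 = 269
⇒ a = 0.

0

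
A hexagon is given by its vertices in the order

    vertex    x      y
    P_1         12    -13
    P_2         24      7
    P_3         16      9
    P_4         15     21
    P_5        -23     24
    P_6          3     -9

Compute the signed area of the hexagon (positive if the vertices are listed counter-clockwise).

Apply the shoelace (surveyor's) formula: 2A = Σ (x_i·y_{i+1} − x_{i+1}·y_i), indices taken mod 6.
P_1→P_2: (12)(7) − (24)(-13) = 396
P_2→P_3: (24)(9) − (16)(7) = 104
P_3→P_4: (16)(21) − (15)(9) = 201
P_4→P_5: (15)(24) − (-23)(21) = 843
P_5→P_6: (-23)(-9) − (3)(24) = 135
P_6→P_1: (3)(-13) − (12)(-9) = 69
Σ = 1748
Signed area = Σ/2 = 874 (positive ⇒ counter-clockwise traversal).

874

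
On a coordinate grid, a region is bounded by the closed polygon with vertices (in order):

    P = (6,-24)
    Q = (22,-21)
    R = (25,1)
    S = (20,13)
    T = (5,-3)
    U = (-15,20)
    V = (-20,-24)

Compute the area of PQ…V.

Apply the surveyor's formula: 2A = Σ (x_i·y_{i+1} − x_{i+1}·y_i), indices taken mod 7.
Cross-terms: 402, 547, 305, -125, 55, 760, 624  ⇒  Σ = 2568
Area = |Σ|/2 = 1284.

1284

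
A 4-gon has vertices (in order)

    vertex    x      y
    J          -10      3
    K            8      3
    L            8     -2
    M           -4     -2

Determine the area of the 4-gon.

Σ = (-54) + (-40) + (-24) + (-32) = -150
Area = |Σ|/2 = 75.

75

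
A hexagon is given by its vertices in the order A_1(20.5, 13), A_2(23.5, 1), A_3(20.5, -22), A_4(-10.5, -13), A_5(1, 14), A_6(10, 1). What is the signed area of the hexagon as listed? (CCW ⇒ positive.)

Apply the shoelace formula: 2A = Σ (x_i·y_{i+1} − x_{i+1}·y_i), indices taken mod 6.
A_1→A_2: (20.5)(1) − (23.5)(13) = -285
A_2→A_3: (23.5)(-22) − (20.5)(1) = -537.5
A_3→A_4: (20.5)(-13) − (-10.5)(-22) = -497.5
A_4→A_5: (-10.5)(14) − (1)(-13) = -134
A_5→A_6: (1)(1) − (10)(14) = -139
A_6→A_1: (10)(13) − (20.5)(1) = 109.5
Σ = -1483.5
Signed area = Σ/2 = -741.75 (negative ⇒ clockwise traversal).

-741.75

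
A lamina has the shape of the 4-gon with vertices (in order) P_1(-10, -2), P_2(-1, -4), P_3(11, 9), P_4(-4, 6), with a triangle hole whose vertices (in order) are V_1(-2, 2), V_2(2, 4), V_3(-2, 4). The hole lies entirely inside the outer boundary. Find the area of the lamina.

Outer boundary:
Σ = (38) + (35) + (102) + (68) = 243
Area = |Σ|/2 = 121.5.
Hole:
Apply the shoelace formula: 2A = Σ (x_i·y_{i+1} − x_{i+1}·y_i), indices taken mod 3.
Σ = (-12) + (16) + (4) = 8
Area = |Σ|/2 = 4.
Net area = 121.5 − 4 = 117.5.

117.5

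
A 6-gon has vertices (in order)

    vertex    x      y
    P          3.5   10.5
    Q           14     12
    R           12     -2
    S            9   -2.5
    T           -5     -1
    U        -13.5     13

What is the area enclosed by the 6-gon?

P→Q: (3.5)(12) − (14)(10.5) = -105
Q→R: (14)(-2) − (12)(12) = -172
R→S: (12)(-2.5) − (9)(-2) = -12
S→T: (9)(-1) − (-5)(-2.5) = -21.5
T→U: (-5)(13) − (-13.5)(-1) = -78.5
U→P: (-13.5)(10.5) − (3.5)(13) = -187.25
Σ = -576.25
Area = |Σ|/2 = 288.125.

288.125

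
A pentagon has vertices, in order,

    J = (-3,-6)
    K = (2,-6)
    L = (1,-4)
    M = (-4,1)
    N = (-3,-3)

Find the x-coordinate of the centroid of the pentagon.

Apply the shoelace (surveyor's) formula. First the cross-terms c_i = x_i·y_{i+1} − x_{i+1}·y_i:
  30, -2, -15, 15, 9  ⇒  2A = 37, A = 18.5.
Then Σ (x_i + x_{i+1})·c_i = -150, so x̄ = -150 / (6·18.5) = -50/37.

-50/37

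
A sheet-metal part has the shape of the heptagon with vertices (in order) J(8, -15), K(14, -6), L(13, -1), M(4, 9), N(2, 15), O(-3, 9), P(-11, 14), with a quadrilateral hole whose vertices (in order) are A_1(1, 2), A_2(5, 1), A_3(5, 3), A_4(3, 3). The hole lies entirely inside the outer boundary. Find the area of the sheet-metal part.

Outer boundary:
Apply the shoelace (surveyor's) formula: 2A = Σ (x_i·y_{i+1} − x_{i+1}·y_i), indices taken mod 7.
J→K: (8)(-6) − (14)(-15) = 162
K→L: (14)(-1) − (13)(-6) = 64
L→M: (13)(9) − (4)(-1) = 121
M→N: (4)(15) − (2)(9) = 42
N→O: (2)(9) − (-3)(15) = 63
O→P: (-3)(14) − (-11)(9) = 57
P→J: (-11)(-15) − (8)(14) = 53
Σ = 562
Area = |Σ|/2 = 281.
Hole:
Apply the surveyor's formula: 2A = Σ (x_i·y_{i+1} − x_{i+1}·y_i), indices taken mod 4.
A_1→A_2: (1)(1) − (5)(2) = -9
A_2→A_3: (5)(3) − (5)(1) = 10
A_3→A_4: (5)(3) − (3)(3) = 6
A_4→A_1: (3)(2) − (1)(3) = 3
Σ = 10
Area = |Σ|/2 = 5.
Net area = 281 − 5 = 276.

276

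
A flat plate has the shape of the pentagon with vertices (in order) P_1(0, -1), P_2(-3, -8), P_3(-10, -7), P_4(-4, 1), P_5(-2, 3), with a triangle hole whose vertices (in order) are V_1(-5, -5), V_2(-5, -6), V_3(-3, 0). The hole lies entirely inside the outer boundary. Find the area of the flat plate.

Outer boundary:
Σ = (-3) + (-59) + (-38) + (-10) + (2) = -108
Area = |Σ|/2 = 54.
Hole:
Apply the surveyor's formula: 2A = Σ (x_i·y_{i+1} − x_{i+1}·y_i), indices taken mod 3.
Σ = (5) + (-18) + (15) = 2
Area = |Σ|/2 = 1.
Net area = 54 − 1 = 53.

53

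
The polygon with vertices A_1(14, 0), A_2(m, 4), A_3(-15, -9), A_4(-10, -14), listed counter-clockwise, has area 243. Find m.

Write out the shoelace sum; only the two edges meeting at A_2 involve m:
2·Area = [(14·4 − m·0) + (m·(-9) − (-15)·4)] + 316
       = -9·m + 432 = 486
⇒ m = -6.

-6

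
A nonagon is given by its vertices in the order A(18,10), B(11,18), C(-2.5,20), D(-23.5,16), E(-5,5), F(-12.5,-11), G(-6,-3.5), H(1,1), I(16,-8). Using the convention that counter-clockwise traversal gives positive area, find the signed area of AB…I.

Apply the surveyor's formula: 2A = Σ (x_i·y_{i+1} − x_{i+1}·y_i), indices taken mod 9.
Σ = (214) + (265) + (430) + (-37.5) + (117.5) + (-22.25) + (-2.5) + (-24) + (304) = 1244.25
Signed area = Σ/2 = 622.125 (positive ⇒ counter-clockwise traversal).

622.125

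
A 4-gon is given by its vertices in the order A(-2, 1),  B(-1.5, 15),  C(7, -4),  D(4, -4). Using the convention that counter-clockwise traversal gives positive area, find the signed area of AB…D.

Cross-terms: -28.5, -99, -12, -4  ⇒  Σ = -143.5
Signed area = Σ/2 = -71.75 (negative ⇒ clockwise traversal).

-71.75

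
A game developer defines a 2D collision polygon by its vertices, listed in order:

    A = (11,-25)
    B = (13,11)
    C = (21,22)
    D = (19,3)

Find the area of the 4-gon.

Σ = (446) + (55) + (-355) + (-508) = -362
Area = |Σ|/2 = 181.

181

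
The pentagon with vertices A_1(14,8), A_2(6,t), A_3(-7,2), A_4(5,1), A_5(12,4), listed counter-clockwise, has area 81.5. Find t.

8

Write out the shoelace sum; only the two edges meeting at A_2 involve t:
2·Area = [(14·t − 6·8) + (6·2 − (-7)·t)] + 31
       = 21·t + -5 = 163
⇒ t = 8.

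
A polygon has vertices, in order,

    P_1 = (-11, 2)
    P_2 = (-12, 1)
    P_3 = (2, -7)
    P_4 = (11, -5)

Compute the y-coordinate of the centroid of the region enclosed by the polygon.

Apply the shoelace (surveyor's) formula. First the cross-terms c_i = x_i·y_{i+1} − x_{i+1}·y_i:
  13, 82, 67, -33  ⇒  2A = 129, A = 64.5.
Then Σ (y_i + y_{i+1})·c_i = -1158, so ȳ = -1158 / (6·64.5) = -386/129.

-386/129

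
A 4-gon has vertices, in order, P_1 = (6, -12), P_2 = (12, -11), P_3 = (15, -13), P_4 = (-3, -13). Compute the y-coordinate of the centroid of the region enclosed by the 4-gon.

Apply the shoelace formula. First the cross-terms c_i = x_i·y_{i+1} − x_{i+1}·y_i:
  78, 9, -234, 114  ⇒  2A = -33, A = -16.5.
Then Σ (y_i + y_{i+1})·c_i = 1224, so ȳ = 1224 / (6·(-16.5)) = -136/11.

-136/11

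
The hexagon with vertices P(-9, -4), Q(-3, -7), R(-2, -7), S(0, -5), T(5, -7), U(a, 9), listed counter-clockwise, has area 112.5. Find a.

Write out the shoelace sum; only the two edges meeting at U involve a:
2·Area = [(5·9 − a·(-7)) + (a·(-4) − (-9)·9)] + 93
       = 3·a + 219 = 225
⇒ a = 2.

2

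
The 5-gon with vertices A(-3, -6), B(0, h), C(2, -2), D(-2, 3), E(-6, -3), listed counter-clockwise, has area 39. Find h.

-5

Write out the shoelace sum; only the two edges meeting at B involve h:
2·Area = [((-3)·h − 0·(-6)) + (0·(-2) − 2·h)] + 53
       = -5·h + 53 = 78
⇒ h = -5.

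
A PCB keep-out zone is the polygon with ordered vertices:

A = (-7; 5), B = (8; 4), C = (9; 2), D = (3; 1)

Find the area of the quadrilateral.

31.5

Apply the shoelace (surveyor's) formula: 2A = Σ (x_i·y_{i+1} − x_{i+1}·y_i), indices taken mod 4.
Σ = (-68) + (-20) + (3) + (22) = -63
Area = |Σ|/2 = 31.5.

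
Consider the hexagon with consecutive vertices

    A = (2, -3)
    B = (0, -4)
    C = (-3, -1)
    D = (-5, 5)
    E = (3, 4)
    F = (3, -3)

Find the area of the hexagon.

49.5

Apply the shoelace formula: 2A = Σ (x_i·y_{i+1} − x_{i+1}·y_i), indices taken mod 6.
A→B: (2)(-4) − (0)(-3) = -8
B→C: (0)(-1) − (-3)(-4) = -12
C→D: (-3)(5) − (-5)(-1) = -20
D→E: (-5)(4) − (3)(5) = -35
E→F: (3)(-3) − (3)(4) = -21
F→A: (3)(-3) − (2)(-3) = -3
Σ = -99
Area = |Σ|/2 = 49.5.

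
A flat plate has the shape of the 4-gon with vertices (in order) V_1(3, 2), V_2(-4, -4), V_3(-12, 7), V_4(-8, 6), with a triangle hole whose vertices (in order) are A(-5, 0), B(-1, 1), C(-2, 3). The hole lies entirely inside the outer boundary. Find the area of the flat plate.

60.5

Outer boundary:
Apply Gauss's area formula: 2A = Σ (x_i·y_{i+1} − x_{i+1}·y_i), indices taken mod 4.
Σ = (-4) + (-76) + (-16) + (-34) = -130
Area = |Σ|/2 = 65.
Hole:
Apply the surveyor's formula: 2A = Σ (x_i·y_{i+1} − x_{i+1}·y_i), indices taken mod 3.
Σ = (-5) + (-1) + (15) = 9
Area = |Σ|/2 = 4.5.
Net area = 65 − 4.5 = 60.5.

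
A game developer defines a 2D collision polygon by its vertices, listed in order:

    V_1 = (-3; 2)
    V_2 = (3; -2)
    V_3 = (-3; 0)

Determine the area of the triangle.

6

Cross-terms: 0, -6, -6  ⇒  Σ = -12
Area = |Σ|/2 = 6.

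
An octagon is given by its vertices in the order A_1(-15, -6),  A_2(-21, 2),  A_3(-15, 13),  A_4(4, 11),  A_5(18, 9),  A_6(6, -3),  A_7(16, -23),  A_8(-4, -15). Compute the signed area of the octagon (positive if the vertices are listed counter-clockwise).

Apply the surveyor's formula: 2A = Σ (x_i·y_{i+1} − x_{i+1}·y_i), indices taken mod 8.
Σ = (-156) + (-243) + (-217) + (-162) + (-108) + (-90) + (-332) + (-201) = -1509
Signed area = Σ/2 = -754.5 (negative ⇒ clockwise traversal).

-754.5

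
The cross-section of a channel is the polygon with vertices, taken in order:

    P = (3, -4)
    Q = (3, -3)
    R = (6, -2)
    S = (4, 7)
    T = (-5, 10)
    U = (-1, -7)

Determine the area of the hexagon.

105

Apply Gauss's area formula: 2A = Σ (x_i·y_{i+1} − x_{i+1}·y_i), indices taken mod 6.
Cross-terms: 3, 12, 50, 75, 45, 25  ⇒  Σ = 210
Area = |Σ|/2 = 105.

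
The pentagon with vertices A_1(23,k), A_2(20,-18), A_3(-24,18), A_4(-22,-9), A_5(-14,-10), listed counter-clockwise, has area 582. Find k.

The doubled signed area Σ (x_i y_{i+1} − x_{i+1} y_i) is linear in k.
With k=0 it equals 450; the coefficient of k is -34 (from the two edges through A_1).
So -34·k + 450 = 2·582 = 1164 ⇒ k = -21.

-21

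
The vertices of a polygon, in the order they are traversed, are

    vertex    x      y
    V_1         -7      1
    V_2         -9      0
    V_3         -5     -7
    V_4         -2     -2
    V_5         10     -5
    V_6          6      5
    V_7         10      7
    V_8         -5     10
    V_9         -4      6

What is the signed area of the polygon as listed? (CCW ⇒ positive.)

176.5

Apply the shoelace (surveyor's) formula: 2A = Σ (x_i·y_{i+1} − x_{i+1}·y_i), indices taken mod 9.
Σ = (9) + (63) + (-4) + (30) + (80) + (-8) + (135) + (10) + (38) = 353
Signed area = Σ/2 = 176.5 (positive ⇒ counter-clockwise traversal).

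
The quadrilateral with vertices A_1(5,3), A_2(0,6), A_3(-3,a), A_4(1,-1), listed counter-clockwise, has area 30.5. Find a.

-2

Write out the shoelace sum; only the two edges meeting at A_3 involve a:
2·Area = [(0·a − (-3)·6) + ((-3)·(-1) − 1·a)] + 38
       = -1·a + 59 = 61
⇒ a = -2.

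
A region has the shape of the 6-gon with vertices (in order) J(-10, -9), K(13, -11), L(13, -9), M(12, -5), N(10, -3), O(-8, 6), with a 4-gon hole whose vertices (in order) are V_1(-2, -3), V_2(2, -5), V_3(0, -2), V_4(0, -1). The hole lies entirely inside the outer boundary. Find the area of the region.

Outer boundary:
Cross-terms: 227, 26, 43, 14, 36, 132  ⇒  Σ = 478
Area = |Σ|/2 = 239.
Hole:
Apply the shoelace (surveyor's) formula: 2A = Σ (x_i·y_{i+1} − x_{i+1}·y_i), indices taken mod 4.
V_1→V_2: (-2)(-5) − (2)(-3) = 16
V_2→V_3: (2)(-2) − (0)(-5) = -4
V_3→V_4: (0)(-1) − (0)(-2) = 0
V_4→V_1: (0)(-3) − (-2)(-1) = -2
Σ = 10
Area = |Σ|/2 = 5.
Net area = 239 − 5 = 234.

234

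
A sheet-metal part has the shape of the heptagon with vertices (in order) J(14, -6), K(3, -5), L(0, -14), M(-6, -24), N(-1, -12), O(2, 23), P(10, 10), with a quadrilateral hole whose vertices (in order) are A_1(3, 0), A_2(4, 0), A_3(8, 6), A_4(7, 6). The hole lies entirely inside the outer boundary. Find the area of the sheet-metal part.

Outer boundary:
Σ = (-52) + (-42) + (-84) + (48) + (1) + (-210) + (-200) = -539
Area = |Σ|/2 = 269.5.
Hole:
Σ = (0) + (24) + (6) + (-18) = 12
Area = |Σ|/2 = 6.
Net area = 269.5 − 6 = 263.5.

263.5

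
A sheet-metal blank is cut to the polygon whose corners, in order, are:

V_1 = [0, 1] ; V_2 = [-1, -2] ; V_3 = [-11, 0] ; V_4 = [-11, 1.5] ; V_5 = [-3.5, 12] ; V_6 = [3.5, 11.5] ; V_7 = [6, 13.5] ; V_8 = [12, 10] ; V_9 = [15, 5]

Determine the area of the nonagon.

Apply Gauss's area formula: 2A = Σ (x_i·y_{i+1} − x_{i+1}·y_i), indices taken mod 9.
V_1→V_2: (0)(-2) − (-1)(1) = 1
V_2→V_3: (-1)(0) − (-11)(-2) = -22
V_3→V_4: (-11)(1.5) − (-11)(0) = -16.5
V_4→V_5: (-11)(12) − (-3.5)(1.5) = -126.75
V_5→V_6: (-3.5)(11.5) − (3.5)(12) = -82.25
V_6→V_7: (3.5)(13.5) − (6)(11.5) = -21.75
V_7→V_8: (6)(10) − (12)(13.5) = -102
V_8→V_9: (12)(5) − (15)(10) = -90
V_9→V_1: (15)(1) − (0)(5) = 15
Σ = -445.25
Area = |Σ|/2 = 222.625.

222.625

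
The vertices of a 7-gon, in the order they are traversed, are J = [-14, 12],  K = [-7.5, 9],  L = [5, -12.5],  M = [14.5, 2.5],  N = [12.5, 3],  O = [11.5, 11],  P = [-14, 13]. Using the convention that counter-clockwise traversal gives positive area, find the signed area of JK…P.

319.625

J→K: (-14)(9) − (-7.5)(12) = -36
K→L: (-7.5)(-12.5) − (5)(9) = 48.75
L→M: (5)(2.5) − (14.5)(-12.5) = 193.75
M→N: (14.5)(3) − (12.5)(2.5) = 12.25
N→O: (12.5)(11) − (11.5)(3) = 103
O→P: (11.5)(13) − (-14)(11) = 303.5
P→J: (-14)(12) − (-14)(13) = 14
Σ = 639.25
Signed area = Σ/2 = 319.625 (positive ⇒ counter-clockwise traversal).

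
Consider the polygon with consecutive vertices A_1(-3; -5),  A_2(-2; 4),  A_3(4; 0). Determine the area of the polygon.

29

Apply the shoelace (surveyor's) formula: 2A = Σ (x_i·y_{i+1} − x_{i+1}·y_i), indices taken mod 3.
Σ = (-22) + (-16) + (-20) = -58
Area = |Σ|/2 = 29.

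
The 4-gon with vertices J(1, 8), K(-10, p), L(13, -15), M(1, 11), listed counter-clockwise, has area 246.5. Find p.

-9

Write out the shoelace sum; only the two edges meeting at K involve p:
2·Area = [(1·p − (-10)·8) + ((-10)·(-15) − 13·p)] + 155
       = -12·p + 385 = 493
⇒ p = -9.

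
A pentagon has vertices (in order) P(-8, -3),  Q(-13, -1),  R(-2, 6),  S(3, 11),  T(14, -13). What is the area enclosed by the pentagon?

245

Σ = (-31) + (-80) + (-40) + (-193) + (-146) = -490
Area = |Σ|/2 = 245.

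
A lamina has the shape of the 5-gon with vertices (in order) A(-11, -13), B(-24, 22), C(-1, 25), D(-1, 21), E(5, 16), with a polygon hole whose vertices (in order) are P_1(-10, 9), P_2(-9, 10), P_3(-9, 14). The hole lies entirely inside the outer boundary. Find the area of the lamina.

Outer boundary:
Apply the surveyor's formula: 2A = Σ (x_i·y_{i+1} − x_{i+1}·y_i), indices taken mod 5.
Σ = (-554) + (-578) + (4) + (-121) + (111) = -1138
Area = |Σ|/2 = 569.
Hole:
Cross-terms: -19, -36, 59  ⇒  Σ = 4
Area = |Σ|/2 = 2.
Net area = 569 − 2 = 567.

567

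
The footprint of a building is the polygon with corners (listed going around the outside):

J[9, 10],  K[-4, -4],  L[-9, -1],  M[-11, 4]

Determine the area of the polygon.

110.5

Σ = (4) + (-32) + (-47) + (-146) = -221
Area = |Σ|/2 = 110.5.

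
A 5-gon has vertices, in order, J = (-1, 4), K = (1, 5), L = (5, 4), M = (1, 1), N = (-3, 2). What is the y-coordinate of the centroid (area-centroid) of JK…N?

Apply the shoelace (surveyor's) formula. First the cross-terms c_i = x_i·y_{i+1} − x_{i+1}·y_i:
  -9, -21, 1, 5, -10  ⇒  2A = -34, A = -17.
Then Σ (y_i + y_{i+1})·c_i = -310, so ȳ = -310 / (6·(-17)) = 155/51.

155/51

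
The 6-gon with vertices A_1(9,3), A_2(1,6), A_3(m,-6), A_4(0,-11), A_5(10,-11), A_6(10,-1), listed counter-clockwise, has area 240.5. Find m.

-11

Write out the shoelace sum; only the two edges meeting at A_3 involve m:
2·Area = [(1·(-6) − m·6) + (m·(-11) − 0·(-6))] + 300
       = -17·m + 294 = 481
⇒ m = -11.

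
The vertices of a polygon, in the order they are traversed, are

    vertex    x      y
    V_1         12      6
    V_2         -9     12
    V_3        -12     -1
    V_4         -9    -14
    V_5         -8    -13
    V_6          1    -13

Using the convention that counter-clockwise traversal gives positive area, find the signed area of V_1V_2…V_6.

Apply the shoelace formula: 2A = Σ (x_i·y_{i+1} − x_{i+1}·y_i), indices taken mod 6.
V_1→V_2: (12)(12) − (-9)(6) = 198
V_2→V_3: (-9)(-1) − (-12)(12) = 153
V_3→V_4: (-12)(-14) − (-9)(-1) = 159
V_4→V_5: (-9)(-13) − (-8)(-14) = 5
V_5→V_6: (-8)(-13) − (1)(-13) = 117
V_6→V_1: (1)(6) − (12)(-13) = 162
Σ = 794
Signed area = Σ/2 = 397 (positive ⇒ counter-clockwise traversal).

397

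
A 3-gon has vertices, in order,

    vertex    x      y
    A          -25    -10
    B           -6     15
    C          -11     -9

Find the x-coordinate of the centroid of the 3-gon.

Apply the surveyor's formula. First the cross-terms c_i = x_i·y_{i+1} − x_{i+1}·y_i:
  -435, 219, -115  ⇒  2A = -331, A = -165.5.
Then Σ (x_i + x_{i+1})·c_i = 13902, so x̄ = 13902 / (6·(-165.5)) = -14.

-14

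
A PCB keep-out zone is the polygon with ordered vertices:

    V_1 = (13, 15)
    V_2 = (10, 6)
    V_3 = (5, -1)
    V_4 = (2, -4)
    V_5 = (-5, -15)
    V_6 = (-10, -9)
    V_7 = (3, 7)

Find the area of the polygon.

187

V_1→V_2: (13)(6) − (10)(15) = -72
V_2→V_3: (10)(-1) − (5)(6) = -40
V_3→V_4: (5)(-4) − (2)(-1) = -18
V_4→V_5: (2)(-15) − (-5)(-4) = -50
V_5→V_6: (-5)(-9) − (-10)(-15) = -105
V_6→V_7: (-10)(7) − (3)(-9) = -43
V_7→V_1: (3)(15) − (13)(7) = -46
Σ = -374
Area = |Σ|/2 = 187.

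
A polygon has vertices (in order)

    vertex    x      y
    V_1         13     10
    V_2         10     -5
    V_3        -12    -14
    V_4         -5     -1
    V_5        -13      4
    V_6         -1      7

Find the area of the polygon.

322

Σ = (-165) + (-200) + (-58) + (-33) + (-87) + (-101) = -644
Area = |Σ|/2 = 322.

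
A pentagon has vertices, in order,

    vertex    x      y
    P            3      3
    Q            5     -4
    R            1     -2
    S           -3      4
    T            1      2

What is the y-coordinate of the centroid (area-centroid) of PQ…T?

Apply Gauss's area formula. First the cross-terms c_i = x_i·y_{i+1} − x_{i+1}·y_i:
  -27, -6, -2, -10, -3  ⇒  2A = -48, A = -24.
Then Σ (y_i + y_{i+1})·c_i = -16, so ȳ = -16 / (6·(-24)) = 1/9.

1/9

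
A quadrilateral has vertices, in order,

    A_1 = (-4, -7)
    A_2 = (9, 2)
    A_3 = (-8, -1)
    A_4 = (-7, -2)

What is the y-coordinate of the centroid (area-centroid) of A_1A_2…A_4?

Apply Gauss's area formula. First the cross-terms c_i = x_i·y_{i+1} − x_{i+1}·y_i:
  55, 7, 9, 41  ⇒  2A = 112, A = 56.
Then Σ (y_i + y_{i+1})·c_i = -664, so ȳ = -664 / (6·56) = -83/42.

-83/42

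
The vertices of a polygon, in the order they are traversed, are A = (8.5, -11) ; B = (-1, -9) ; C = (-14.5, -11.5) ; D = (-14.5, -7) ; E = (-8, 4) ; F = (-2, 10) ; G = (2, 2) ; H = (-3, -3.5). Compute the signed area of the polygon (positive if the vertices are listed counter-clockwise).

Σ = (-87.5) + (-119) + (-65.25) + (-114) + (-72) + (-24) + (-1) + (62.75) = -420
Signed area = Σ/2 = -210 (negative ⇒ clockwise traversal).

-210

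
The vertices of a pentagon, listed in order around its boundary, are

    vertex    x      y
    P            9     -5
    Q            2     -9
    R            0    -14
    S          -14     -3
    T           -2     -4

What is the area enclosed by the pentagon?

99.5

P→Q: (9)(-9) − (2)(-5) = -71
Q→R: (2)(-14) − (0)(-9) = -28
R→S: (0)(-3) − (-14)(-14) = -196
S→T: (-14)(-4) − (-2)(-3) = 50
T→P: (-2)(-5) − (9)(-4) = 46
Σ = -199
Area = |Σ|/2 = 99.5.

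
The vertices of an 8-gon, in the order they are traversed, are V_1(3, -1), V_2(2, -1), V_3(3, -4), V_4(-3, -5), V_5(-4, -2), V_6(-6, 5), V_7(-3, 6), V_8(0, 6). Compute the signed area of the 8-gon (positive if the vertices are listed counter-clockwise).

Apply the surveyor's formula: 2A = Σ (x_i·y_{i+1} − x_{i+1}·y_i), indices taken mod 8.
Σ = (-1) + (-5) + (-27) + (-14) + (-32) + (-21) + (-18) + (-18) = -136
Signed area = Σ/2 = -68 (negative ⇒ clockwise traversal).

-68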